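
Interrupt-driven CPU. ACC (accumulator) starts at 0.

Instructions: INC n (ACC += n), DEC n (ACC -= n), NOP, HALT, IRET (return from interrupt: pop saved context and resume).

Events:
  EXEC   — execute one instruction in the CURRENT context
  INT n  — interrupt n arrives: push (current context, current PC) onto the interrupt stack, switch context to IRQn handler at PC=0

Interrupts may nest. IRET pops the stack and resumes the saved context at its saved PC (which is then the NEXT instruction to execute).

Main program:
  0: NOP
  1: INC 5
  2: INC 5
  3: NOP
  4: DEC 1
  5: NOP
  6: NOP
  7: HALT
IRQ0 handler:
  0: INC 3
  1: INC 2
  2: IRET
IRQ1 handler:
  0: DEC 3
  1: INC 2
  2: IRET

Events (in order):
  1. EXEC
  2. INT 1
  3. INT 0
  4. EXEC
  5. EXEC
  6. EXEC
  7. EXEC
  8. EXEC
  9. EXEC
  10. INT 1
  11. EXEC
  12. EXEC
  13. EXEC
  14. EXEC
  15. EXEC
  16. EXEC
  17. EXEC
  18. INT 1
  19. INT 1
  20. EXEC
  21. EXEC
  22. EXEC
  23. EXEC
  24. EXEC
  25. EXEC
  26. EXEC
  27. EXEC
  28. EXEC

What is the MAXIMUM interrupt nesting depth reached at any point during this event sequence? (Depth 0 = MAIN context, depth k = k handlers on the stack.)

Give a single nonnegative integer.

Event 1 (EXEC): [MAIN] PC=0: NOP [depth=0]
Event 2 (INT 1): INT 1 arrives: push (MAIN, PC=1), enter IRQ1 at PC=0 (depth now 1) [depth=1]
Event 3 (INT 0): INT 0 arrives: push (IRQ1, PC=0), enter IRQ0 at PC=0 (depth now 2) [depth=2]
Event 4 (EXEC): [IRQ0] PC=0: INC 3 -> ACC=3 [depth=2]
Event 5 (EXEC): [IRQ0] PC=1: INC 2 -> ACC=5 [depth=2]
Event 6 (EXEC): [IRQ0] PC=2: IRET -> resume IRQ1 at PC=0 (depth now 1) [depth=1]
Event 7 (EXEC): [IRQ1] PC=0: DEC 3 -> ACC=2 [depth=1]
Event 8 (EXEC): [IRQ1] PC=1: INC 2 -> ACC=4 [depth=1]
Event 9 (EXEC): [IRQ1] PC=2: IRET -> resume MAIN at PC=1 (depth now 0) [depth=0]
Event 10 (INT 1): INT 1 arrives: push (MAIN, PC=1), enter IRQ1 at PC=0 (depth now 1) [depth=1]
Event 11 (EXEC): [IRQ1] PC=0: DEC 3 -> ACC=1 [depth=1]
Event 12 (EXEC): [IRQ1] PC=1: INC 2 -> ACC=3 [depth=1]
Event 13 (EXEC): [IRQ1] PC=2: IRET -> resume MAIN at PC=1 (depth now 0) [depth=0]
Event 14 (EXEC): [MAIN] PC=1: INC 5 -> ACC=8 [depth=0]
Event 15 (EXEC): [MAIN] PC=2: INC 5 -> ACC=13 [depth=0]
Event 16 (EXEC): [MAIN] PC=3: NOP [depth=0]
Event 17 (EXEC): [MAIN] PC=4: DEC 1 -> ACC=12 [depth=0]
Event 18 (INT 1): INT 1 arrives: push (MAIN, PC=5), enter IRQ1 at PC=0 (depth now 1) [depth=1]
Event 19 (INT 1): INT 1 arrives: push (IRQ1, PC=0), enter IRQ1 at PC=0 (depth now 2) [depth=2]
Event 20 (EXEC): [IRQ1] PC=0: DEC 3 -> ACC=9 [depth=2]
Event 21 (EXEC): [IRQ1] PC=1: INC 2 -> ACC=11 [depth=2]
Event 22 (EXEC): [IRQ1] PC=2: IRET -> resume IRQ1 at PC=0 (depth now 1) [depth=1]
Event 23 (EXEC): [IRQ1] PC=0: DEC 3 -> ACC=8 [depth=1]
Event 24 (EXEC): [IRQ1] PC=1: INC 2 -> ACC=10 [depth=1]
Event 25 (EXEC): [IRQ1] PC=2: IRET -> resume MAIN at PC=5 (depth now 0) [depth=0]
Event 26 (EXEC): [MAIN] PC=5: NOP [depth=0]
Event 27 (EXEC): [MAIN] PC=6: NOP [depth=0]
Event 28 (EXEC): [MAIN] PC=7: HALT [depth=0]
Max depth observed: 2

Answer: 2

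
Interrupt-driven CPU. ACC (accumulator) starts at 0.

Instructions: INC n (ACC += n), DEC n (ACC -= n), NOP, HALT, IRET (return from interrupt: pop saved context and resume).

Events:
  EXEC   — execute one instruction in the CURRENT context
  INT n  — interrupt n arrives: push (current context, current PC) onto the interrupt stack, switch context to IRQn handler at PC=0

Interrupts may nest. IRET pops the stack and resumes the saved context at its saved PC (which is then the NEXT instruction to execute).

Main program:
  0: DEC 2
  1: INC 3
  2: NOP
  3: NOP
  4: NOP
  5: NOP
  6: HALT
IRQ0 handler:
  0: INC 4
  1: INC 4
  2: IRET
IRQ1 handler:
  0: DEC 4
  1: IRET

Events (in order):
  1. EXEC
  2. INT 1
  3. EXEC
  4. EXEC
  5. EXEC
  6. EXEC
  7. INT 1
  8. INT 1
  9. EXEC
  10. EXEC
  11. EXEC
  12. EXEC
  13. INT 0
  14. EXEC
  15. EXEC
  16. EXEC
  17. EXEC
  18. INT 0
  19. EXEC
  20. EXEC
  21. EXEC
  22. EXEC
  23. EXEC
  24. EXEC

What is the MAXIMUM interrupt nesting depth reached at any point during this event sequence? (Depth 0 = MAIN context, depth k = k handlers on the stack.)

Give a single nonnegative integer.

Event 1 (EXEC): [MAIN] PC=0: DEC 2 -> ACC=-2 [depth=0]
Event 2 (INT 1): INT 1 arrives: push (MAIN, PC=1), enter IRQ1 at PC=0 (depth now 1) [depth=1]
Event 3 (EXEC): [IRQ1] PC=0: DEC 4 -> ACC=-6 [depth=1]
Event 4 (EXEC): [IRQ1] PC=1: IRET -> resume MAIN at PC=1 (depth now 0) [depth=0]
Event 5 (EXEC): [MAIN] PC=1: INC 3 -> ACC=-3 [depth=0]
Event 6 (EXEC): [MAIN] PC=2: NOP [depth=0]
Event 7 (INT 1): INT 1 arrives: push (MAIN, PC=3), enter IRQ1 at PC=0 (depth now 1) [depth=1]
Event 8 (INT 1): INT 1 arrives: push (IRQ1, PC=0), enter IRQ1 at PC=0 (depth now 2) [depth=2]
Event 9 (EXEC): [IRQ1] PC=0: DEC 4 -> ACC=-7 [depth=2]
Event 10 (EXEC): [IRQ1] PC=1: IRET -> resume IRQ1 at PC=0 (depth now 1) [depth=1]
Event 11 (EXEC): [IRQ1] PC=0: DEC 4 -> ACC=-11 [depth=1]
Event 12 (EXEC): [IRQ1] PC=1: IRET -> resume MAIN at PC=3 (depth now 0) [depth=0]
Event 13 (INT 0): INT 0 arrives: push (MAIN, PC=3), enter IRQ0 at PC=0 (depth now 1) [depth=1]
Event 14 (EXEC): [IRQ0] PC=0: INC 4 -> ACC=-7 [depth=1]
Event 15 (EXEC): [IRQ0] PC=1: INC 4 -> ACC=-3 [depth=1]
Event 16 (EXEC): [IRQ0] PC=2: IRET -> resume MAIN at PC=3 (depth now 0) [depth=0]
Event 17 (EXEC): [MAIN] PC=3: NOP [depth=0]
Event 18 (INT 0): INT 0 arrives: push (MAIN, PC=4), enter IRQ0 at PC=0 (depth now 1) [depth=1]
Event 19 (EXEC): [IRQ0] PC=0: INC 4 -> ACC=1 [depth=1]
Event 20 (EXEC): [IRQ0] PC=1: INC 4 -> ACC=5 [depth=1]
Event 21 (EXEC): [IRQ0] PC=2: IRET -> resume MAIN at PC=4 (depth now 0) [depth=0]
Event 22 (EXEC): [MAIN] PC=4: NOP [depth=0]
Event 23 (EXEC): [MAIN] PC=5: NOP [depth=0]
Event 24 (EXEC): [MAIN] PC=6: HALT [depth=0]
Max depth observed: 2

Answer: 2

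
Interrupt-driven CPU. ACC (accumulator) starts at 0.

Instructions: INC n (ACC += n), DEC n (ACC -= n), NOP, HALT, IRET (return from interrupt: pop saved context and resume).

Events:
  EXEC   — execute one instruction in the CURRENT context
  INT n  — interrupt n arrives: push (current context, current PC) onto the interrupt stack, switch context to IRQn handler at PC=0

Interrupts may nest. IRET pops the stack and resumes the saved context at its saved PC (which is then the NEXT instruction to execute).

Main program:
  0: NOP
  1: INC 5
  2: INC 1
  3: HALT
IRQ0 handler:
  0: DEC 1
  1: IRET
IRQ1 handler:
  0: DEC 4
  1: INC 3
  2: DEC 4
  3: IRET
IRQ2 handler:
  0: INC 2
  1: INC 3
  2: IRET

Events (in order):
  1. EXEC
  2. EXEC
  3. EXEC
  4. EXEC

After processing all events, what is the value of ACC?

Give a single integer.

Event 1 (EXEC): [MAIN] PC=0: NOP
Event 2 (EXEC): [MAIN] PC=1: INC 5 -> ACC=5
Event 3 (EXEC): [MAIN] PC=2: INC 1 -> ACC=6
Event 4 (EXEC): [MAIN] PC=3: HALT

Answer: 6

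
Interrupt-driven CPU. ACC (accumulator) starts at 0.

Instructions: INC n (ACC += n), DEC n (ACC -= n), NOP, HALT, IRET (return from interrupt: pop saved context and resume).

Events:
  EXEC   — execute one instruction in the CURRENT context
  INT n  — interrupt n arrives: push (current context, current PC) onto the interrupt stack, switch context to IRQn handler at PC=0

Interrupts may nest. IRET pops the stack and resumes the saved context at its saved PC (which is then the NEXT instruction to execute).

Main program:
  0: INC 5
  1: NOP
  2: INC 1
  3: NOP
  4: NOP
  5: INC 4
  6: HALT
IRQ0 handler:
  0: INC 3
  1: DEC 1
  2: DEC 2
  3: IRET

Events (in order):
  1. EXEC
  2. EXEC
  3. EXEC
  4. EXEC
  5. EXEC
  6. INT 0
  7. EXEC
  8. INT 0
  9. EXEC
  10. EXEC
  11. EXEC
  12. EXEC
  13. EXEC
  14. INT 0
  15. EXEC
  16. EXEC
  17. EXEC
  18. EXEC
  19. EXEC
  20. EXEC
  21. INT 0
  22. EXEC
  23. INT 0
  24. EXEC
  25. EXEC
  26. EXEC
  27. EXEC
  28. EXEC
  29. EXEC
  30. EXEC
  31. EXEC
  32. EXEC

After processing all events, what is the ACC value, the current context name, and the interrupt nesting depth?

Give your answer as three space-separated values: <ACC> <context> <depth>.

Answer: 10 MAIN 0

Derivation:
Event 1 (EXEC): [MAIN] PC=0: INC 5 -> ACC=5
Event 2 (EXEC): [MAIN] PC=1: NOP
Event 3 (EXEC): [MAIN] PC=2: INC 1 -> ACC=6
Event 4 (EXEC): [MAIN] PC=3: NOP
Event 5 (EXEC): [MAIN] PC=4: NOP
Event 6 (INT 0): INT 0 arrives: push (MAIN, PC=5), enter IRQ0 at PC=0 (depth now 1)
Event 7 (EXEC): [IRQ0] PC=0: INC 3 -> ACC=9
Event 8 (INT 0): INT 0 arrives: push (IRQ0, PC=1), enter IRQ0 at PC=0 (depth now 2)
Event 9 (EXEC): [IRQ0] PC=0: INC 3 -> ACC=12
Event 10 (EXEC): [IRQ0] PC=1: DEC 1 -> ACC=11
Event 11 (EXEC): [IRQ0] PC=2: DEC 2 -> ACC=9
Event 12 (EXEC): [IRQ0] PC=3: IRET -> resume IRQ0 at PC=1 (depth now 1)
Event 13 (EXEC): [IRQ0] PC=1: DEC 1 -> ACC=8
Event 14 (INT 0): INT 0 arrives: push (IRQ0, PC=2), enter IRQ0 at PC=0 (depth now 2)
Event 15 (EXEC): [IRQ0] PC=0: INC 3 -> ACC=11
Event 16 (EXEC): [IRQ0] PC=1: DEC 1 -> ACC=10
Event 17 (EXEC): [IRQ0] PC=2: DEC 2 -> ACC=8
Event 18 (EXEC): [IRQ0] PC=3: IRET -> resume IRQ0 at PC=2 (depth now 1)
Event 19 (EXEC): [IRQ0] PC=2: DEC 2 -> ACC=6
Event 20 (EXEC): [IRQ0] PC=3: IRET -> resume MAIN at PC=5 (depth now 0)
Event 21 (INT 0): INT 0 arrives: push (MAIN, PC=5), enter IRQ0 at PC=0 (depth now 1)
Event 22 (EXEC): [IRQ0] PC=0: INC 3 -> ACC=9
Event 23 (INT 0): INT 0 arrives: push (IRQ0, PC=1), enter IRQ0 at PC=0 (depth now 2)
Event 24 (EXEC): [IRQ0] PC=0: INC 3 -> ACC=12
Event 25 (EXEC): [IRQ0] PC=1: DEC 1 -> ACC=11
Event 26 (EXEC): [IRQ0] PC=2: DEC 2 -> ACC=9
Event 27 (EXEC): [IRQ0] PC=3: IRET -> resume IRQ0 at PC=1 (depth now 1)
Event 28 (EXEC): [IRQ0] PC=1: DEC 1 -> ACC=8
Event 29 (EXEC): [IRQ0] PC=2: DEC 2 -> ACC=6
Event 30 (EXEC): [IRQ0] PC=3: IRET -> resume MAIN at PC=5 (depth now 0)
Event 31 (EXEC): [MAIN] PC=5: INC 4 -> ACC=10
Event 32 (EXEC): [MAIN] PC=6: HALT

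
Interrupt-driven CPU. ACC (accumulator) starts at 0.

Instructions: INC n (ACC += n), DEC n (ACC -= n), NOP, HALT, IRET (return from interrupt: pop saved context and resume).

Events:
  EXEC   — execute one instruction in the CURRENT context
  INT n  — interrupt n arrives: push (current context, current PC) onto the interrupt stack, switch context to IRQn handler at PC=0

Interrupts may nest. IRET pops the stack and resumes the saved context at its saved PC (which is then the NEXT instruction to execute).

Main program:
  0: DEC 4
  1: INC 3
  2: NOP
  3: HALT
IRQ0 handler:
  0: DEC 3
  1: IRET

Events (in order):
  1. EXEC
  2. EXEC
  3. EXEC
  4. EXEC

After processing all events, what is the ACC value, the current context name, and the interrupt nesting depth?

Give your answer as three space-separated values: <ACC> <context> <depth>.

Answer: -1 MAIN 0

Derivation:
Event 1 (EXEC): [MAIN] PC=0: DEC 4 -> ACC=-4
Event 2 (EXEC): [MAIN] PC=1: INC 3 -> ACC=-1
Event 3 (EXEC): [MAIN] PC=2: NOP
Event 4 (EXEC): [MAIN] PC=3: HALT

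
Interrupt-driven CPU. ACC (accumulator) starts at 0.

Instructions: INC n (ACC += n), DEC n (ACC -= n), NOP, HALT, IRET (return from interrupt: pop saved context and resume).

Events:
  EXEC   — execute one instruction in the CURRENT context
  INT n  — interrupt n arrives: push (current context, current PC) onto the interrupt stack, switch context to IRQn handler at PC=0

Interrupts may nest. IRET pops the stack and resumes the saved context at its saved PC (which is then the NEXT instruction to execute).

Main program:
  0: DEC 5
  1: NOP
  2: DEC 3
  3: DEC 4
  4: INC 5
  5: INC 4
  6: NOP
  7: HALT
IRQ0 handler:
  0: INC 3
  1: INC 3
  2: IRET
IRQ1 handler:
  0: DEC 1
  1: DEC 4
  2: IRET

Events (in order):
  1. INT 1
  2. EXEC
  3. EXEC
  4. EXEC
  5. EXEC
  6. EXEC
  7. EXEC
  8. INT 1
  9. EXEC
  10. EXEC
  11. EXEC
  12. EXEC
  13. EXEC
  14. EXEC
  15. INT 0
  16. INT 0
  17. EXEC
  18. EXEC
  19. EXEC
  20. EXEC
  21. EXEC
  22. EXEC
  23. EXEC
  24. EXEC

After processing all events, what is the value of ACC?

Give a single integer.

Event 1 (INT 1): INT 1 arrives: push (MAIN, PC=0), enter IRQ1 at PC=0 (depth now 1)
Event 2 (EXEC): [IRQ1] PC=0: DEC 1 -> ACC=-1
Event 3 (EXEC): [IRQ1] PC=1: DEC 4 -> ACC=-5
Event 4 (EXEC): [IRQ1] PC=2: IRET -> resume MAIN at PC=0 (depth now 0)
Event 5 (EXEC): [MAIN] PC=0: DEC 5 -> ACC=-10
Event 6 (EXEC): [MAIN] PC=1: NOP
Event 7 (EXEC): [MAIN] PC=2: DEC 3 -> ACC=-13
Event 8 (INT 1): INT 1 arrives: push (MAIN, PC=3), enter IRQ1 at PC=0 (depth now 1)
Event 9 (EXEC): [IRQ1] PC=0: DEC 1 -> ACC=-14
Event 10 (EXEC): [IRQ1] PC=1: DEC 4 -> ACC=-18
Event 11 (EXEC): [IRQ1] PC=2: IRET -> resume MAIN at PC=3 (depth now 0)
Event 12 (EXEC): [MAIN] PC=3: DEC 4 -> ACC=-22
Event 13 (EXEC): [MAIN] PC=4: INC 5 -> ACC=-17
Event 14 (EXEC): [MAIN] PC=5: INC 4 -> ACC=-13
Event 15 (INT 0): INT 0 arrives: push (MAIN, PC=6), enter IRQ0 at PC=0 (depth now 1)
Event 16 (INT 0): INT 0 arrives: push (IRQ0, PC=0), enter IRQ0 at PC=0 (depth now 2)
Event 17 (EXEC): [IRQ0] PC=0: INC 3 -> ACC=-10
Event 18 (EXEC): [IRQ0] PC=1: INC 3 -> ACC=-7
Event 19 (EXEC): [IRQ0] PC=2: IRET -> resume IRQ0 at PC=0 (depth now 1)
Event 20 (EXEC): [IRQ0] PC=0: INC 3 -> ACC=-4
Event 21 (EXEC): [IRQ0] PC=1: INC 3 -> ACC=-1
Event 22 (EXEC): [IRQ0] PC=2: IRET -> resume MAIN at PC=6 (depth now 0)
Event 23 (EXEC): [MAIN] PC=6: NOP
Event 24 (EXEC): [MAIN] PC=7: HALT

Answer: -1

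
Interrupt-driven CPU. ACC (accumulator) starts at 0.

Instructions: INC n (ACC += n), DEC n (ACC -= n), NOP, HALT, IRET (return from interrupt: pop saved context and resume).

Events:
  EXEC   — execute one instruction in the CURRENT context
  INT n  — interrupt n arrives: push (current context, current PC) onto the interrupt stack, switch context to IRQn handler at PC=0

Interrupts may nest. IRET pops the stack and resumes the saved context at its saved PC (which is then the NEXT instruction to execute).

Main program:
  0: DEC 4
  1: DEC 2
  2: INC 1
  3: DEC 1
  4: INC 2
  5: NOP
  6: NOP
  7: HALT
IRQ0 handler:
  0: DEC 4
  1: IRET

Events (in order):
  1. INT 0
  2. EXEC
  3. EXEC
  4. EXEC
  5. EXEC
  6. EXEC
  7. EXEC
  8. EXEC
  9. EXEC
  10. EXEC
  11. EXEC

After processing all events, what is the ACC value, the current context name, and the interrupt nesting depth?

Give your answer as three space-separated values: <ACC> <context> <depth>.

Event 1 (INT 0): INT 0 arrives: push (MAIN, PC=0), enter IRQ0 at PC=0 (depth now 1)
Event 2 (EXEC): [IRQ0] PC=0: DEC 4 -> ACC=-4
Event 3 (EXEC): [IRQ0] PC=1: IRET -> resume MAIN at PC=0 (depth now 0)
Event 4 (EXEC): [MAIN] PC=0: DEC 4 -> ACC=-8
Event 5 (EXEC): [MAIN] PC=1: DEC 2 -> ACC=-10
Event 6 (EXEC): [MAIN] PC=2: INC 1 -> ACC=-9
Event 7 (EXEC): [MAIN] PC=3: DEC 1 -> ACC=-10
Event 8 (EXEC): [MAIN] PC=4: INC 2 -> ACC=-8
Event 9 (EXEC): [MAIN] PC=5: NOP
Event 10 (EXEC): [MAIN] PC=6: NOP
Event 11 (EXEC): [MAIN] PC=7: HALT

Answer: -8 MAIN 0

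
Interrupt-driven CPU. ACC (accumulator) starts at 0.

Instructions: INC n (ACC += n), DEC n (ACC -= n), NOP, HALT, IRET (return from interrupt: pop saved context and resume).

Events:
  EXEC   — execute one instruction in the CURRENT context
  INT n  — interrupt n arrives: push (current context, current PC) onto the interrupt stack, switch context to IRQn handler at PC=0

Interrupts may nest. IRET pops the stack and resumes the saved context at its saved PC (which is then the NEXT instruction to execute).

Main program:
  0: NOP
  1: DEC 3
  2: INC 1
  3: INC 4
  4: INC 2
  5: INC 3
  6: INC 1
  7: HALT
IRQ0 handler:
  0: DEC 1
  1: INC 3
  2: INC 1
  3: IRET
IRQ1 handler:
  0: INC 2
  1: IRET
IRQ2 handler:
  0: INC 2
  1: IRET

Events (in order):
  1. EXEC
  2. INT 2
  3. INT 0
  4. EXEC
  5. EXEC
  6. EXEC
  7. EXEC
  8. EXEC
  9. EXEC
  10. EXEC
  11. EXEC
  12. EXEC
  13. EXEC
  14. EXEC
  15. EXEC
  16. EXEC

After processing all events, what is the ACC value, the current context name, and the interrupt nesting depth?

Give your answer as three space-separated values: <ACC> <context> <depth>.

Answer: 13 MAIN 0

Derivation:
Event 1 (EXEC): [MAIN] PC=0: NOP
Event 2 (INT 2): INT 2 arrives: push (MAIN, PC=1), enter IRQ2 at PC=0 (depth now 1)
Event 3 (INT 0): INT 0 arrives: push (IRQ2, PC=0), enter IRQ0 at PC=0 (depth now 2)
Event 4 (EXEC): [IRQ0] PC=0: DEC 1 -> ACC=-1
Event 5 (EXEC): [IRQ0] PC=1: INC 3 -> ACC=2
Event 6 (EXEC): [IRQ0] PC=2: INC 1 -> ACC=3
Event 7 (EXEC): [IRQ0] PC=3: IRET -> resume IRQ2 at PC=0 (depth now 1)
Event 8 (EXEC): [IRQ2] PC=0: INC 2 -> ACC=5
Event 9 (EXEC): [IRQ2] PC=1: IRET -> resume MAIN at PC=1 (depth now 0)
Event 10 (EXEC): [MAIN] PC=1: DEC 3 -> ACC=2
Event 11 (EXEC): [MAIN] PC=2: INC 1 -> ACC=3
Event 12 (EXEC): [MAIN] PC=3: INC 4 -> ACC=7
Event 13 (EXEC): [MAIN] PC=4: INC 2 -> ACC=9
Event 14 (EXEC): [MAIN] PC=5: INC 3 -> ACC=12
Event 15 (EXEC): [MAIN] PC=6: INC 1 -> ACC=13
Event 16 (EXEC): [MAIN] PC=7: HALT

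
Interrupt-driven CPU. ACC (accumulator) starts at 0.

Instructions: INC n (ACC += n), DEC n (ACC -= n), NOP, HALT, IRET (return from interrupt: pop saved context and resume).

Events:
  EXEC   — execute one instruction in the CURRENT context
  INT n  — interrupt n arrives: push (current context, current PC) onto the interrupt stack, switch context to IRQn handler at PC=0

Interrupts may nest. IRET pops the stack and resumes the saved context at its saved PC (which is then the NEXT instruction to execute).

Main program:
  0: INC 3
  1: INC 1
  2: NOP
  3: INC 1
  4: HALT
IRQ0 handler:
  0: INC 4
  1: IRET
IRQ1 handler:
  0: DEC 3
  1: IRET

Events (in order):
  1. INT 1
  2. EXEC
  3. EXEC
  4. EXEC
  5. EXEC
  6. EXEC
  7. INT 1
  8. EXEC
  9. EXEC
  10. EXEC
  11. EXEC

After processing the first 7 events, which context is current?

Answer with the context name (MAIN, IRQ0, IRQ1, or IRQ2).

Event 1 (INT 1): INT 1 arrives: push (MAIN, PC=0), enter IRQ1 at PC=0 (depth now 1)
Event 2 (EXEC): [IRQ1] PC=0: DEC 3 -> ACC=-3
Event 3 (EXEC): [IRQ1] PC=1: IRET -> resume MAIN at PC=0 (depth now 0)
Event 4 (EXEC): [MAIN] PC=0: INC 3 -> ACC=0
Event 5 (EXEC): [MAIN] PC=1: INC 1 -> ACC=1
Event 6 (EXEC): [MAIN] PC=2: NOP
Event 7 (INT 1): INT 1 arrives: push (MAIN, PC=3), enter IRQ1 at PC=0 (depth now 1)

Answer: IRQ1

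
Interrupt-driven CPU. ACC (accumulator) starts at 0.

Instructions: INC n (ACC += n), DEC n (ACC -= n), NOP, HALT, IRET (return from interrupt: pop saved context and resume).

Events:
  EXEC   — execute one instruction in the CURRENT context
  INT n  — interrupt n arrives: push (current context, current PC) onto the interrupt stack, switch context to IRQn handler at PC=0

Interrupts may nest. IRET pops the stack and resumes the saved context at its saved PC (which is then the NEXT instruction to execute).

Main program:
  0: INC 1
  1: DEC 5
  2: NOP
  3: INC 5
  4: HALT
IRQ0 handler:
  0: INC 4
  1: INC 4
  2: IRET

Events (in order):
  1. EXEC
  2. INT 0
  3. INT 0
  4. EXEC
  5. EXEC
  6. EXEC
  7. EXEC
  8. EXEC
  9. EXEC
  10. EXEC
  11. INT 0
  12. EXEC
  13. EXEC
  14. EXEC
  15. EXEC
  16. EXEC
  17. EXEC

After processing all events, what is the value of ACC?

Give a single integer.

Answer: 25

Derivation:
Event 1 (EXEC): [MAIN] PC=0: INC 1 -> ACC=1
Event 2 (INT 0): INT 0 arrives: push (MAIN, PC=1), enter IRQ0 at PC=0 (depth now 1)
Event 3 (INT 0): INT 0 arrives: push (IRQ0, PC=0), enter IRQ0 at PC=0 (depth now 2)
Event 4 (EXEC): [IRQ0] PC=0: INC 4 -> ACC=5
Event 5 (EXEC): [IRQ0] PC=1: INC 4 -> ACC=9
Event 6 (EXEC): [IRQ0] PC=2: IRET -> resume IRQ0 at PC=0 (depth now 1)
Event 7 (EXEC): [IRQ0] PC=0: INC 4 -> ACC=13
Event 8 (EXEC): [IRQ0] PC=1: INC 4 -> ACC=17
Event 9 (EXEC): [IRQ0] PC=2: IRET -> resume MAIN at PC=1 (depth now 0)
Event 10 (EXEC): [MAIN] PC=1: DEC 5 -> ACC=12
Event 11 (INT 0): INT 0 arrives: push (MAIN, PC=2), enter IRQ0 at PC=0 (depth now 1)
Event 12 (EXEC): [IRQ0] PC=0: INC 4 -> ACC=16
Event 13 (EXEC): [IRQ0] PC=1: INC 4 -> ACC=20
Event 14 (EXEC): [IRQ0] PC=2: IRET -> resume MAIN at PC=2 (depth now 0)
Event 15 (EXEC): [MAIN] PC=2: NOP
Event 16 (EXEC): [MAIN] PC=3: INC 5 -> ACC=25
Event 17 (EXEC): [MAIN] PC=4: HALT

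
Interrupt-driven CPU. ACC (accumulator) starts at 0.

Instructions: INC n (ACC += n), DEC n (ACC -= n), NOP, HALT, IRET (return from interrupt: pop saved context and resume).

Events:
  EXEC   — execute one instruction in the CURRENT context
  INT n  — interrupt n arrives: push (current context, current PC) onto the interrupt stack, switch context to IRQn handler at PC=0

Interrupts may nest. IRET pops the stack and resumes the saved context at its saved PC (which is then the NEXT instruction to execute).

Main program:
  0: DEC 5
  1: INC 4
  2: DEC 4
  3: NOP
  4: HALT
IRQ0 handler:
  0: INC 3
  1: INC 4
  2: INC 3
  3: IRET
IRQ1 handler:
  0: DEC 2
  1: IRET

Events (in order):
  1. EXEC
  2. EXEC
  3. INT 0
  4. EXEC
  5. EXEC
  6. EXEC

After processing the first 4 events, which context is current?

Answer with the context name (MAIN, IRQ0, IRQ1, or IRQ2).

Answer: IRQ0

Derivation:
Event 1 (EXEC): [MAIN] PC=0: DEC 5 -> ACC=-5
Event 2 (EXEC): [MAIN] PC=1: INC 4 -> ACC=-1
Event 3 (INT 0): INT 0 arrives: push (MAIN, PC=2), enter IRQ0 at PC=0 (depth now 1)
Event 4 (EXEC): [IRQ0] PC=0: INC 3 -> ACC=2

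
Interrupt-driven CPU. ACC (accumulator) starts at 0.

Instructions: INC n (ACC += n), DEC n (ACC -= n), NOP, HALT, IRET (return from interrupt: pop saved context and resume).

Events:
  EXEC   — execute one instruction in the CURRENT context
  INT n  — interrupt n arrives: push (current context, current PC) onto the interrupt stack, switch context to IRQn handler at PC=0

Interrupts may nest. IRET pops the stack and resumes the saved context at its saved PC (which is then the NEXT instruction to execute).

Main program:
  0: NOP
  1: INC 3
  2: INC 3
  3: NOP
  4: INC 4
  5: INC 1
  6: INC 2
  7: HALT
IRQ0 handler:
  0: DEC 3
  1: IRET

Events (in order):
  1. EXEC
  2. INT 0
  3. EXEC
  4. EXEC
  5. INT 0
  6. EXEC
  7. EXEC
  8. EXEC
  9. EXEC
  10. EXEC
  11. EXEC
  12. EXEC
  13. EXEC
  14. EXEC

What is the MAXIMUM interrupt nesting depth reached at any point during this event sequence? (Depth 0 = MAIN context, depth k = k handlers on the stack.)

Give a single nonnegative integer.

Answer: 1

Derivation:
Event 1 (EXEC): [MAIN] PC=0: NOP [depth=0]
Event 2 (INT 0): INT 0 arrives: push (MAIN, PC=1), enter IRQ0 at PC=0 (depth now 1) [depth=1]
Event 3 (EXEC): [IRQ0] PC=0: DEC 3 -> ACC=-3 [depth=1]
Event 4 (EXEC): [IRQ0] PC=1: IRET -> resume MAIN at PC=1 (depth now 0) [depth=0]
Event 5 (INT 0): INT 0 arrives: push (MAIN, PC=1), enter IRQ0 at PC=0 (depth now 1) [depth=1]
Event 6 (EXEC): [IRQ0] PC=0: DEC 3 -> ACC=-6 [depth=1]
Event 7 (EXEC): [IRQ0] PC=1: IRET -> resume MAIN at PC=1 (depth now 0) [depth=0]
Event 8 (EXEC): [MAIN] PC=1: INC 3 -> ACC=-3 [depth=0]
Event 9 (EXEC): [MAIN] PC=2: INC 3 -> ACC=0 [depth=0]
Event 10 (EXEC): [MAIN] PC=3: NOP [depth=0]
Event 11 (EXEC): [MAIN] PC=4: INC 4 -> ACC=4 [depth=0]
Event 12 (EXEC): [MAIN] PC=5: INC 1 -> ACC=5 [depth=0]
Event 13 (EXEC): [MAIN] PC=6: INC 2 -> ACC=7 [depth=0]
Event 14 (EXEC): [MAIN] PC=7: HALT [depth=0]
Max depth observed: 1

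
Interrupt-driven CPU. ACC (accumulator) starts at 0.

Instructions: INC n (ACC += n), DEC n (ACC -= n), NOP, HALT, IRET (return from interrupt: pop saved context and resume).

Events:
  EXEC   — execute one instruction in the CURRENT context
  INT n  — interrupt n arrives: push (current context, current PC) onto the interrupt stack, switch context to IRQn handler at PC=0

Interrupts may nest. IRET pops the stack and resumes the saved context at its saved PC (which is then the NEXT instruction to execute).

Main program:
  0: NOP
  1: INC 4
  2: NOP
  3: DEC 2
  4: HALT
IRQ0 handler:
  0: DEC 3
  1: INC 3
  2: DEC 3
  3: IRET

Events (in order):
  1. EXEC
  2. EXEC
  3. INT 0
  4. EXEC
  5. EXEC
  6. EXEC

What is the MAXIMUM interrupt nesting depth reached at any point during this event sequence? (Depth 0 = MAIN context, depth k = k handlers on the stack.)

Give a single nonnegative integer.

Event 1 (EXEC): [MAIN] PC=0: NOP [depth=0]
Event 2 (EXEC): [MAIN] PC=1: INC 4 -> ACC=4 [depth=0]
Event 3 (INT 0): INT 0 arrives: push (MAIN, PC=2), enter IRQ0 at PC=0 (depth now 1) [depth=1]
Event 4 (EXEC): [IRQ0] PC=0: DEC 3 -> ACC=1 [depth=1]
Event 5 (EXEC): [IRQ0] PC=1: INC 3 -> ACC=4 [depth=1]
Event 6 (EXEC): [IRQ0] PC=2: DEC 3 -> ACC=1 [depth=1]
Max depth observed: 1

Answer: 1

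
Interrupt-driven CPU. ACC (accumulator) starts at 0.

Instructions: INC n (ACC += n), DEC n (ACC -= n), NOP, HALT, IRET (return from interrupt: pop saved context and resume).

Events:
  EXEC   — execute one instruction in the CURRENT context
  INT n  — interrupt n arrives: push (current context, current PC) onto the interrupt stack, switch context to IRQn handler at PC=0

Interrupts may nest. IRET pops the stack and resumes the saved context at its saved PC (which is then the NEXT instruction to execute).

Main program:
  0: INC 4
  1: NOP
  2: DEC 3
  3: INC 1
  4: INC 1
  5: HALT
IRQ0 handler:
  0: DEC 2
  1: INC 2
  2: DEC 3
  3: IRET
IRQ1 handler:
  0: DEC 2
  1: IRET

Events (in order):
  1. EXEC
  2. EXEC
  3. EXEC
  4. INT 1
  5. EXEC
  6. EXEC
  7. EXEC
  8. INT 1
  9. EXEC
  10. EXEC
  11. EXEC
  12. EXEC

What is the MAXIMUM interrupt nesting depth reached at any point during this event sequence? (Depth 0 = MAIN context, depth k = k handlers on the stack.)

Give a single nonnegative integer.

Event 1 (EXEC): [MAIN] PC=0: INC 4 -> ACC=4 [depth=0]
Event 2 (EXEC): [MAIN] PC=1: NOP [depth=0]
Event 3 (EXEC): [MAIN] PC=2: DEC 3 -> ACC=1 [depth=0]
Event 4 (INT 1): INT 1 arrives: push (MAIN, PC=3), enter IRQ1 at PC=0 (depth now 1) [depth=1]
Event 5 (EXEC): [IRQ1] PC=0: DEC 2 -> ACC=-1 [depth=1]
Event 6 (EXEC): [IRQ1] PC=1: IRET -> resume MAIN at PC=3 (depth now 0) [depth=0]
Event 7 (EXEC): [MAIN] PC=3: INC 1 -> ACC=0 [depth=0]
Event 8 (INT 1): INT 1 arrives: push (MAIN, PC=4), enter IRQ1 at PC=0 (depth now 1) [depth=1]
Event 9 (EXEC): [IRQ1] PC=0: DEC 2 -> ACC=-2 [depth=1]
Event 10 (EXEC): [IRQ1] PC=1: IRET -> resume MAIN at PC=4 (depth now 0) [depth=0]
Event 11 (EXEC): [MAIN] PC=4: INC 1 -> ACC=-1 [depth=0]
Event 12 (EXEC): [MAIN] PC=5: HALT [depth=0]
Max depth observed: 1

Answer: 1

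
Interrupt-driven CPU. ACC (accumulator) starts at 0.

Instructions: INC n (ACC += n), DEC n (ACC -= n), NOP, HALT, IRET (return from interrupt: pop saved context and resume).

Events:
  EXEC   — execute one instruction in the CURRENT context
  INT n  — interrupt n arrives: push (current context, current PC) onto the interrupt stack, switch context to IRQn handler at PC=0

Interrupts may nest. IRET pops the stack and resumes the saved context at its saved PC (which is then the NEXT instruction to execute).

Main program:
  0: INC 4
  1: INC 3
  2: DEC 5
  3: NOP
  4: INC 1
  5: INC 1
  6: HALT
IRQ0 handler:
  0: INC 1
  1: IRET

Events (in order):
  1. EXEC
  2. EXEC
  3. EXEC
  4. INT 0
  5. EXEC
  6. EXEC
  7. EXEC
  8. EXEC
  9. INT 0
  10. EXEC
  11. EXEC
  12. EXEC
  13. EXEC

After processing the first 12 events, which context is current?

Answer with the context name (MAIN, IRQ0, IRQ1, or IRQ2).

Answer: MAIN

Derivation:
Event 1 (EXEC): [MAIN] PC=0: INC 4 -> ACC=4
Event 2 (EXEC): [MAIN] PC=1: INC 3 -> ACC=7
Event 3 (EXEC): [MAIN] PC=2: DEC 5 -> ACC=2
Event 4 (INT 0): INT 0 arrives: push (MAIN, PC=3), enter IRQ0 at PC=0 (depth now 1)
Event 5 (EXEC): [IRQ0] PC=0: INC 1 -> ACC=3
Event 6 (EXEC): [IRQ0] PC=1: IRET -> resume MAIN at PC=3 (depth now 0)
Event 7 (EXEC): [MAIN] PC=3: NOP
Event 8 (EXEC): [MAIN] PC=4: INC 1 -> ACC=4
Event 9 (INT 0): INT 0 arrives: push (MAIN, PC=5), enter IRQ0 at PC=0 (depth now 1)
Event 10 (EXEC): [IRQ0] PC=0: INC 1 -> ACC=5
Event 11 (EXEC): [IRQ0] PC=1: IRET -> resume MAIN at PC=5 (depth now 0)
Event 12 (EXEC): [MAIN] PC=5: INC 1 -> ACC=6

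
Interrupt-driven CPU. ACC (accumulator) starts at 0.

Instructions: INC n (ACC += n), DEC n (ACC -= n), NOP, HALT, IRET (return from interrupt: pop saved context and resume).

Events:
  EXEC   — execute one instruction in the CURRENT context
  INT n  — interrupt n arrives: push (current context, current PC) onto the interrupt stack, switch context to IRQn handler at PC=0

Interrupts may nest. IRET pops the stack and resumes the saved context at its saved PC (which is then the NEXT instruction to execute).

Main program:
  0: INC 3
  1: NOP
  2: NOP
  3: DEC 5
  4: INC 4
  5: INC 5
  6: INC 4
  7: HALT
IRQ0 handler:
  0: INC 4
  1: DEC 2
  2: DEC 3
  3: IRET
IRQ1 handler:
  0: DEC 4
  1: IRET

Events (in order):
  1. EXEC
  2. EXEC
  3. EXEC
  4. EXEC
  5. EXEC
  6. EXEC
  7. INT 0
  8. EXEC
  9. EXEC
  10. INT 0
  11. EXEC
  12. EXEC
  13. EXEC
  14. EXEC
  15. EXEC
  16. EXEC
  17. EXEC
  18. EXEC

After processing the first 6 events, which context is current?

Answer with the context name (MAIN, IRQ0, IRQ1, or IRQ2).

Event 1 (EXEC): [MAIN] PC=0: INC 3 -> ACC=3
Event 2 (EXEC): [MAIN] PC=1: NOP
Event 3 (EXEC): [MAIN] PC=2: NOP
Event 4 (EXEC): [MAIN] PC=3: DEC 5 -> ACC=-2
Event 5 (EXEC): [MAIN] PC=4: INC 4 -> ACC=2
Event 6 (EXEC): [MAIN] PC=5: INC 5 -> ACC=7

Answer: MAIN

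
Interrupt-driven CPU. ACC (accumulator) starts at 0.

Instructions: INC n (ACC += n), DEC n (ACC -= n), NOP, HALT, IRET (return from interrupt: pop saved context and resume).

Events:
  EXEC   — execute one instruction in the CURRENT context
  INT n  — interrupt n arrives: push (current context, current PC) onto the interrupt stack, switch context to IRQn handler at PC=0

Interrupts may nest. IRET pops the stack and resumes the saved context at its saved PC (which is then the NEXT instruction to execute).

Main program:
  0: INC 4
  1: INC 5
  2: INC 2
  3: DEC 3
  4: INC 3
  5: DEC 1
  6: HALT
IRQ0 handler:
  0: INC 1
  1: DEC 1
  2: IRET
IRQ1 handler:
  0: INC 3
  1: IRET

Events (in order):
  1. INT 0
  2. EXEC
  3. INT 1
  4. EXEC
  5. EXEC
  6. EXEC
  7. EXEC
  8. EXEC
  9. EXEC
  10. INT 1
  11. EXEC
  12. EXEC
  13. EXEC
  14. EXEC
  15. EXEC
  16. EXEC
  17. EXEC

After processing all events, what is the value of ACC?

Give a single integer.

Event 1 (INT 0): INT 0 arrives: push (MAIN, PC=0), enter IRQ0 at PC=0 (depth now 1)
Event 2 (EXEC): [IRQ0] PC=0: INC 1 -> ACC=1
Event 3 (INT 1): INT 1 arrives: push (IRQ0, PC=1), enter IRQ1 at PC=0 (depth now 2)
Event 4 (EXEC): [IRQ1] PC=0: INC 3 -> ACC=4
Event 5 (EXEC): [IRQ1] PC=1: IRET -> resume IRQ0 at PC=1 (depth now 1)
Event 6 (EXEC): [IRQ0] PC=1: DEC 1 -> ACC=3
Event 7 (EXEC): [IRQ0] PC=2: IRET -> resume MAIN at PC=0 (depth now 0)
Event 8 (EXEC): [MAIN] PC=0: INC 4 -> ACC=7
Event 9 (EXEC): [MAIN] PC=1: INC 5 -> ACC=12
Event 10 (INT 1): INT 1 arrives: push (MAIN, PC=2), enter IRQ1 at PC=0 (depth now 1)
Event 11 (EXEC): [IRQ1] PC=0: INC 3 -> ACC=15
Event 12 (EXEC): [IRQ1] PC=1: IRET -> resume MAIN at PC=2 (depth now 0)
Event 13 (EXEC): [MAIN] PC=2: INC 2 -> ACC=17
Event 14 (EXEC): [MAIN] PC=3: DEC 3 -> ACC=14
Event 15 (EXEC): [MAIN] PC=4: INC 3 -> ACC=17
Event 16 (EXEC): [MAIN] PC=5: DEC 1 -> ACC=16
Event 17 (EXEC): [MAIN] PC=6: HALT

Answer: 16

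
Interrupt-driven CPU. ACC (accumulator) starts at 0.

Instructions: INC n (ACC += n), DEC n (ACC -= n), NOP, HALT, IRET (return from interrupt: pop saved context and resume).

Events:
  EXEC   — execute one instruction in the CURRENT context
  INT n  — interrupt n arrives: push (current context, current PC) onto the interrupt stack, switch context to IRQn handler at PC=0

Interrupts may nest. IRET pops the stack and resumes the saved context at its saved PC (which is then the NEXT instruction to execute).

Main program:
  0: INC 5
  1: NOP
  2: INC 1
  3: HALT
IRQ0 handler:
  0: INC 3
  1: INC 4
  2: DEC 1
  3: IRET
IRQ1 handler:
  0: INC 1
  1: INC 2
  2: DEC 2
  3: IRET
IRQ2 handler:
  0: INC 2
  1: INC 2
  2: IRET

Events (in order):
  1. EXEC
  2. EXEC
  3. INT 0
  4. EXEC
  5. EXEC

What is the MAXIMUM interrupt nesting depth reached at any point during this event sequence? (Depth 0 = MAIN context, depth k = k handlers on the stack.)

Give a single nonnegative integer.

Answer: 1

Derivation:
Event 1 (EXEC): [MAIN] PC=0: INC 5 -> ACC=5 [depth=0]
Event 2 (EXEC): [MAIN] PC=1: NOP [depth=0]
Event 3 (INT 0): INT 0 arrives: push (MAIN, PC=2), enter IRQ0 at PC=0 (depth now 1) [depth=1]
Event 4 (EXEC): [IRQ0] PC=0: INC 3 -> ACC=8 [depth=1]
Event 5 (EXEC): [IRQ0] PC=1: INC 4 -> ACC=12 [depth=1]
Max depth observed: 1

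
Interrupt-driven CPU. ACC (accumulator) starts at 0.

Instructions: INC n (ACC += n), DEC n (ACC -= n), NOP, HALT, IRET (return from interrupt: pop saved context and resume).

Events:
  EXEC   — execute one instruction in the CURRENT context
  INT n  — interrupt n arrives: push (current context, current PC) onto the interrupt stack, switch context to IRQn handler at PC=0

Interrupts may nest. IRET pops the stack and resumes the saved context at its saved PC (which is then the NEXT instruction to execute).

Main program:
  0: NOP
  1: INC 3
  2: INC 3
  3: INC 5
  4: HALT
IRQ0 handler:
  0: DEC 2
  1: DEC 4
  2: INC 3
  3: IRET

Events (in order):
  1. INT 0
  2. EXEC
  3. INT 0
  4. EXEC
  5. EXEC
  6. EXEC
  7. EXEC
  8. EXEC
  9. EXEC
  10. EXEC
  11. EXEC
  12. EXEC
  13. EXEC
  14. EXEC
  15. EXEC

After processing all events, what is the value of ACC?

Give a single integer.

Event 1 (INT 0): INT 0 arrives: push (MAIN, PC=0), enter IRQ0 at PC=0 (depth now 1)
Event 2 (EXEC): [IRQ0] PC=0: DEC 2 -> ACC=-2
Event 3 (INT 0): INT 0 arrives: push (IRQ0, PC=1), enter IRQ0 at PC=0 (depth now 2)
Event 4 (EXEC): [IRQ0] PC=0: DEC 2 -> ACC=-4
Event 5 (EXEC): [IRQ0] PC=1: DEC 4 -> ACC=-8
Event 6 (EXEC): [IRQ0] PC=2: INC 3 -> ACC=-5
Event 7 (EXEC): [IRQ0] PC=3: IRET -> resume IRQ0 at PC=1 (depth now 1)
Event 8 (EXEC): [IRQ0] PC=1: DEC 4 -> ACC=-9
Event 9 (EXEC): [IRQ0] PC=2: INC 3 -> ACC=-6
Event 10 (EXEC): [IRQ0] PC=3: IRET -> resume MAIN at PC=0 (depth now 0)
Event 11 (EXEC): [MAIN] PC=0: NOP
Event 12 (EXEC): [MAIN] PC=1: INC 3 -> ACC=-3
Event 13 (EXEC): [MAIN] PC=2: INC 3 -> ACC=0
Event 14 (EXEC): [MAIN] PC=3: INC 5 -> ACC=5
Event 15 (EXEC): [MAIN] PC=4: HALT

Answer: 5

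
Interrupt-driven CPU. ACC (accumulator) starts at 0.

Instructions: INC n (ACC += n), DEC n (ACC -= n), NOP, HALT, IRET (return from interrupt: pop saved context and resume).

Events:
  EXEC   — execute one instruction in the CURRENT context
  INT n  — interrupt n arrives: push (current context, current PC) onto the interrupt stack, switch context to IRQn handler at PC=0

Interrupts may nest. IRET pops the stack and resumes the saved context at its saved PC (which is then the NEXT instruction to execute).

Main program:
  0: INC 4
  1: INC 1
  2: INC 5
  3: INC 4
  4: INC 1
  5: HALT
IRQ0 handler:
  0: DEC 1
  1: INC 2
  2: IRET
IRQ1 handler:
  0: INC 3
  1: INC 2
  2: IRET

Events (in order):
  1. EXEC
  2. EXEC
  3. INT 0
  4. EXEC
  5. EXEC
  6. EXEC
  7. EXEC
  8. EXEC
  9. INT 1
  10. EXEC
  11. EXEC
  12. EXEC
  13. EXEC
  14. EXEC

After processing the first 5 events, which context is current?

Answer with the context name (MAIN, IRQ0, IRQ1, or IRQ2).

Event 1 (EXEC): [MAIN] PC=0: INC 4 -> ACC=4
Event 2 (EXEC): [MAIN] PC=1: INC 1 -> ACC=5
Event 3 (INT 0): INT 0 arrives: push (MAIN, PC=2), enter IRQ0 at PC=0 (depth now 1)
Event 4 (EXEC): [IRQ0] PC=0: DEC 1 -> ACC=4
Event 5 (EXEC): [IRQ0] PC=1: INC 2 -> ACC=6

Answer: IRQ0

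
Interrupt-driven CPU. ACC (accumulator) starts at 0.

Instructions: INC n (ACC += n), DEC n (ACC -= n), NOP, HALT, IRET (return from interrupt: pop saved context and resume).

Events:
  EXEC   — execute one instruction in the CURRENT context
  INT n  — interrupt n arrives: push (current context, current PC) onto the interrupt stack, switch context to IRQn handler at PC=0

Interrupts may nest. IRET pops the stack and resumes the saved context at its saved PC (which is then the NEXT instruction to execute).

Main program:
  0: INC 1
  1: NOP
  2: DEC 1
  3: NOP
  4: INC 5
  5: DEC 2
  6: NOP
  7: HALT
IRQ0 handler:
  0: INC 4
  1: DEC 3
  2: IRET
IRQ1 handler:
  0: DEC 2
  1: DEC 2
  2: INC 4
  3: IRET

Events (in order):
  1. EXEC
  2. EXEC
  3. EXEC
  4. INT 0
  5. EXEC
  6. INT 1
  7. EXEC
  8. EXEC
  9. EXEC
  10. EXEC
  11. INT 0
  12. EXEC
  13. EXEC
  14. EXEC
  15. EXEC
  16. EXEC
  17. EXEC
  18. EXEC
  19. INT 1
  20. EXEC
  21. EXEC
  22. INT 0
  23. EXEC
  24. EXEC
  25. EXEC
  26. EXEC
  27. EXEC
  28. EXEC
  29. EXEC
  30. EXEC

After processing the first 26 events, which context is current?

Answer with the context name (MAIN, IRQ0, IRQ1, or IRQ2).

Answer: IRQ1

Derivation:
Event 1 (EXEC): [MAIN] PC=0: INC 1 -> ACC=1
Event 2 (EXEC): [MAIN] PC=1: NOP
Event 3 (EXEC): [MAIN] PC=2: DEC 1 -> ACC=0
Event 4 (INT 0): INT 0 arrives: push (MAIN, PC=3), enter IRQ0 at PC=0 (depth now 1)
Event 5 (EXEC): [IRQ0] PC=0: INC 4 -> ACC=4
Event 6 (INT 1): INT 1 arrives: push (IRQ0, PC=1), enter IRQ1 at PC=0 (depth now 2)
Event 7 (EXEC): [IRQ1] PC=0: DEC 2 -> ACC=2
Event 8 (EXEC): [IRQ1] PC=1: DEC 2 -> ACC=0
Event 9 (EXEC): [IRQ1] PC=2: INC 4 -> ACC=4
Event 10 (EXEC): [IRQ1] PC=3: IRET -> resume IRQ0 at PC=1 (depth now 1)
Event 11 (INT 0): INT 0 arrives: push (IRQ0, PC=1), enter IRQ0 at PC=0 (depth now 2)
Event 12 (EXEC): [IRQ0] PC=0: INC 4 -> ACC=8
Event 13 (EXEC): [IRQ0] PC=1: DEC 3 -> ACC=5
Event 14 (EXEC): [IRQ0] PC=2: IRET -> resume IRQ0 at PC=1 (depth now 1)
Event 15 (EXEC): [IRQ0] PC=1: DEC 3 -> ACC=2
Event 16 (EXEC): [IRQ0] PC=2: IRET -> resume MAIN at PC=3 (depth now 0)
Event 17 (EXEC): [MAIN] PC=3: NOP
Event 18 (EXEC): [MAIN] PC=4: INC 5 -> ACC=7
Event 19 (INT 1): INT 1 arrives: push (MAIN, PC=5), enter IRQ1 at PC=0 (depth now 1)
Event 20 (EXEC): [IRQ1] PC=0: DEC 2 -> ACC=5
Event 21 (EXEC): [IRQ1] PC=1: DEC 2 -> ACC=3
Event 22 (INT 0): INT 0 arrives: push (IRQ1, PC=2), enter IRQ0 at PC=0 (depth now 2)
Event 23 (EXEC): [IRQ0] PC=0: INC 4 -> ACC=7
Event 24 (EXEC): [IRQ0] PC=1: DEC 3 -> ACC=4
Event 25 (EXEC): [IRQ0] PC=2: IRET -> resume IRQ1 at PC=2 (depth now 1)
Event 26 (EXEC): [IRQ1] PC=2: INC 4 -> ACC=8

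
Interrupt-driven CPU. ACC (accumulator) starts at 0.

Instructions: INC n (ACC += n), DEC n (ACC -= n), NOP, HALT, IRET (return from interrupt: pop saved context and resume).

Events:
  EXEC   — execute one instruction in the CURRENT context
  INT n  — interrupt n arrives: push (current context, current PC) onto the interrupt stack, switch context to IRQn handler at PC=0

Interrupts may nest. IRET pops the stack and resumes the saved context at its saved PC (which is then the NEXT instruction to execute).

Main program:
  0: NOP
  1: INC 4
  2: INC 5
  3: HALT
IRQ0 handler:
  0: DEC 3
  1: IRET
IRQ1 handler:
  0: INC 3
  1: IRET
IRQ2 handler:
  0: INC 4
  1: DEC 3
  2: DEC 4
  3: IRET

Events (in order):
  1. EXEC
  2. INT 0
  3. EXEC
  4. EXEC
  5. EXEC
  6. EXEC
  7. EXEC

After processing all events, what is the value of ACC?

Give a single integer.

Answer: 6

Derivation:
Event 1 (EXEC): [MAIN] PC=0: NOP
Event 2 (INT 0): INT 0 arrives: push (MAIN, PC=1), enter IRQ0 at PC=0 (depth now 1)
Event 3 (EXEC): [IRQ0] PC=0: DEC 3 -> ACC=-3
Event 4 (EXEC): [IRQ0] PC=1: IRET -> resume MAIN at PC=1 (depth now 0)
Event 5 (EXEC): [MAIN] PC=1: INC 4 -> ACC=1
Event 6 (EXEC): [MAIN] PC=2: INC 5 -> ACC=6
Event 7 (EXEC): [MAIN] PC=3: HALT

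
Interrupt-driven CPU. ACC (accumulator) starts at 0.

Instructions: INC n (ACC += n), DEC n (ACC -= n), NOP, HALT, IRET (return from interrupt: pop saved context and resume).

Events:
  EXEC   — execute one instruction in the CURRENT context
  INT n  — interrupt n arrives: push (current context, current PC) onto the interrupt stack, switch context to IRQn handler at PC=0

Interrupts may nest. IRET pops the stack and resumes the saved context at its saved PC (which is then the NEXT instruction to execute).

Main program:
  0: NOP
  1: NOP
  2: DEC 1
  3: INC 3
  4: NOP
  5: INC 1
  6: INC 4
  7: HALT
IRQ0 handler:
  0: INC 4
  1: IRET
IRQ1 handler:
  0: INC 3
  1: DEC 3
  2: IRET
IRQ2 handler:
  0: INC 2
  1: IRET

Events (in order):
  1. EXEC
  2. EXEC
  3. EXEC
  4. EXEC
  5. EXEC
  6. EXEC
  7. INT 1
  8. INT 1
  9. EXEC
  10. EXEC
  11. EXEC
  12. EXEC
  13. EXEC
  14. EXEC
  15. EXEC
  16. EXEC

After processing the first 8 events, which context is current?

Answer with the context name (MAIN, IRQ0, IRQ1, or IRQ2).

Event 1 (EXEC): [MAIN] PC=0: NOP
Event 2 (EXEC): [MAIN] PC=1: NOP
Event 3 (EXEC): [MAIN] PC=2: DEC 1 -> ACC=-1
Event 4 (EXEC): [MAIN] PC=3: INC 3 -> ACC=2
Event 5 (EXEC): [MAIN] PC=4: NOP
Event 6 (EXEC): [MAIN] PC=5: INC 1 -> ACC=3
Event 7 (INT 1): INT 1 arrives: push (MAIN, PC=6), enter IRQ1 at PC=0 (depth now 1)
Event 8 (INT 1): INT 1 arrives: push (IRQ1, PC=0), enter IRQ1 at PC=0 (depth now 2)

Answer: IRQ1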